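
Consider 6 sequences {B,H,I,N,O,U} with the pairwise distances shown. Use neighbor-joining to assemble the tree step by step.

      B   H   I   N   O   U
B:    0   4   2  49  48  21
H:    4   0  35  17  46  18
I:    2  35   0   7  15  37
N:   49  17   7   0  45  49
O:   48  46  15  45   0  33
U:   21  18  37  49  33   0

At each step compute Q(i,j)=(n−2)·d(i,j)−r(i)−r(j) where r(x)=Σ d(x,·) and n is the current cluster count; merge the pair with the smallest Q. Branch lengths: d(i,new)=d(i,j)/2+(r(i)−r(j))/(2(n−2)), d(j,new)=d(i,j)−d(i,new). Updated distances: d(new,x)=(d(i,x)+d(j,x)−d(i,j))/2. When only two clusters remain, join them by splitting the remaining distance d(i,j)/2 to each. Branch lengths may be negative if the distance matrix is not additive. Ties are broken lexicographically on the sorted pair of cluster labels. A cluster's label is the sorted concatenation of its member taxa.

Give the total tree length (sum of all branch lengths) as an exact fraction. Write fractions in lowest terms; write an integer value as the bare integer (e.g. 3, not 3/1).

1. join I+N (d=7, Q=-235) ⇒ IN; edges |I|=-43/8, |N|=99/8
  updated: d(B,IN)=22, d(H,IN)=45/2, d(IN,O)=53/2, d(IN,U)=79/2
2. join IN+O (d=53/2, Q=-369/2) ⇒ INO; edges |IN|=73/12, |O|=245/12
  updated: d(B,INO)=87/4, d(H,INO)=21, d(INO,U)=23
3. join B+H (d=4, Q=-327/4) ⇒ BH; edges |B|=47/16, |H|=17/16
  updated: d(BH,INO)=155/8, d(BH,U)=35/2
4. join BH+INO (d=155/8, Q=-479/8) ⇒ BHINO; edges |BH|=111/16, |INO|=199/16
  updated: d(BHINO,U)=169/16
5. join BHINO+U (d=169/16) ⇒ BHINOU; edges |BHINO|=169/32, |U|=169/32
final tree: (((B:47/16,H:17/16):111/16,((I:-43/8,N:99/8):73/12,O:245/12):199/16):169/32,U:169/32)
total length: 1079/16

1079/16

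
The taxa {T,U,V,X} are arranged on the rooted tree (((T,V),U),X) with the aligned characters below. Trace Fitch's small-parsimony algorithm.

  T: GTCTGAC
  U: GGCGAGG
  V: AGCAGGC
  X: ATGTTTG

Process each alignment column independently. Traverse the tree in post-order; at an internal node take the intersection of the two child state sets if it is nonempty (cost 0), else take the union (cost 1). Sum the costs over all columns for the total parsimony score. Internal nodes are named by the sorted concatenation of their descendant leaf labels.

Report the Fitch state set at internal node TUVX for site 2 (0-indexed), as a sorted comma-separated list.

site 0, node TV: T={G} ∪ V={A} → {A,G} (+1)
site 0, node TUV: TV={A,G} ∩ U={G} → {G} (+0)
site 0, node TUVX: TUV={G} ∪ X={A} → {A,G} (+1)
site 1, node TV: T={T} ∪ V={G} → {G,T} (+1)
site 1, node TUV: TV={G,T} ∩ U={G} → {G} (+0)
site 1, node TUVX: TUV={G} ∪ X={T} → {G,T} (+1)
site 2, node TV: T={C} ∩ V={C} → {C} (+0)
site 2, node TUV: TV={C} ∩ U={C} → {C} (+0)
site 2, node TUVX: TUV={C} ∪ X={G} → {C,G} (+1)
site 3, node TV: T={T} ∪ V={A} → {A,T} (+1)
site 3, node TUV: TV={A,T} ∪ U={G} → {A,G,T} (+1)
site 3, node TUVX: TUV={A,G,T} ∩ X={T} → {T} (+0)
site 4, node TV: T={G} ∩ V={G} → {G} (+0)
site 4, node TUV: TV={G} ∪ U={A} → {A,G} (+1)
site 4, node TUVX: TUV={A,G} ∪ X={T} → {A,G,T} (+1)
site 5, node TV: T={A} ∪ V={G} → {A,G} (+1)
site 5, node TUV: TV={A,G} ∩ U={G} → {G} (+0)
site 5, node TUVX: TUV={G} ∪ X={T} → {G,T} (+1)
site 6, node TV: T={C} ∩ V={C} → {C} (+0)
site 6, node TUV: TV={C} ∪ U={G} → {C,G} (+1)
site 6, node TUVX: TUV={C,G} ∩ X={G} → {G} (+0)
per-site changes: [2, 2, 1, 2, 2, 2, 1]; total = 12

C,G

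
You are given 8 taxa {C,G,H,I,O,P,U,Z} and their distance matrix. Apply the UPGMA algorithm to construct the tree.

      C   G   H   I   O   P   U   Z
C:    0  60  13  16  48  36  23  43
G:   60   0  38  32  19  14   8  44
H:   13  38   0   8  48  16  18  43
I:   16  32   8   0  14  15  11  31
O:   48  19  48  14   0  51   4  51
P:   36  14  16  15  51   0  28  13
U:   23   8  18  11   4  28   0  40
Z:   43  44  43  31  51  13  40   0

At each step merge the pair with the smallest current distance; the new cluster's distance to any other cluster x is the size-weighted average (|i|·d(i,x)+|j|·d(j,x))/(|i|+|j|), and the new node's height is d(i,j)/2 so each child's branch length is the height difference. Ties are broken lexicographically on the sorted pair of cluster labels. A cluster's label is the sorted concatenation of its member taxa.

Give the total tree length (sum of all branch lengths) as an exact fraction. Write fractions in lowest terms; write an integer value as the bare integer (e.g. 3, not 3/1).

153/2

step 1: merge (O,U) at d=4; branch lengths O→2, U→2; new cluster OU
  updated: d(C,OU)=71/2, d(G,OU)=27/2, d(H,OU)=33, d(I,OU)=25/2, d(OU,P)=79/2, d(OU,Z)=91/2
step 2: merge (H,I) at d=8; branch lengths H→4, I→4; new cluster HI
  updated: d(C,HI)=29/2, d(G,HI)=35, d(HI,OU)=91/4, d(HI,P)=31/2, d(HI,Z)=37
step 3: merge (P,Z) at d=13; branch lengths P→13/2, Z→13/2; new cluster PZ
  updated: d(C,PZ)=79/2, d(G,PZ)=29, d(HI,PZ)=105/4, d(OU,PZ)=85/2
step 4: merge (G,OU) at d=27/2; branch lengths G→27/4, OU→19/4; new cluster GOU
  updated: d(C,GOU)=131/3, d(GOU,HI)=161/6, d(GOU,PZ)=38
step 5: merge (C,HI) at d=29/2; branch lengths C→29/4, HI→13/4; new cluster CHI
  updated: d(CHI,GOU)=292/9, d(CHI,PZ)=92/3
step 6: merge (CHI,PZ) at d=92/3; branch lengths CHI→97/12, PZ→53/6; new cluster CHIPZ
  updated: d(CHIPZ,GOU)=104/3
step 7: merge (CHIPZ,GOU) at d=104/3; branch lengths CHIPZ→2, GOU→127/12; new cluster CGHIOPUZ
final tree: (((C:29/4,(H:4,I:4):13/4):97/12,(P:13/2,Z:13/2):53/6):2,(G:27/4,(O:2,U:2):19/4):127/12)
total length: 153/2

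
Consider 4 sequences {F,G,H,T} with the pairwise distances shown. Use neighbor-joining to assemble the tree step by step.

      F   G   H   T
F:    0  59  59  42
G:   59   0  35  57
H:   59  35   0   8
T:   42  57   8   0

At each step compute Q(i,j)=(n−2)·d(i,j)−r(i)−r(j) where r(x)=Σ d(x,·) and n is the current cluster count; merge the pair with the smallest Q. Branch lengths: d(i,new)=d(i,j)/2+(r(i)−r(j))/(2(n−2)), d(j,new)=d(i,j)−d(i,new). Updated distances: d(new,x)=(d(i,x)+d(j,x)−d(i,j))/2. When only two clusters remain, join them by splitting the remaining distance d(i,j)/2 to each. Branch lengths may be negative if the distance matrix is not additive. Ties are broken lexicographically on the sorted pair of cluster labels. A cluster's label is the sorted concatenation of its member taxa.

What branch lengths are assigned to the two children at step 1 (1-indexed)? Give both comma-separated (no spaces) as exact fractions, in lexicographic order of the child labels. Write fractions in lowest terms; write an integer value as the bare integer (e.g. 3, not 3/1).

127/4,109/4

iteration 1: select F,G (d=59, Q=-193); attach at lengths (127/4, 109/4); label the merged cluster FG
  updated: d(FG,H)=35/2, d(FG,T)=20
iteration 2: select FG,H (d=35/2, Q=-91/2); attach at lengths (59/4, 11/4); label the merged cluster FGH
  updated: d(FGH,T)=21/4
iteration 3: select FGH,T (d=21/4); attach at lengths (21/8, 21/8); label the merged cluster FGHT
final tree: (((F:127/4,G:109/4):59/4,H:11/4):21/8,T:21/8)
total length: 327/4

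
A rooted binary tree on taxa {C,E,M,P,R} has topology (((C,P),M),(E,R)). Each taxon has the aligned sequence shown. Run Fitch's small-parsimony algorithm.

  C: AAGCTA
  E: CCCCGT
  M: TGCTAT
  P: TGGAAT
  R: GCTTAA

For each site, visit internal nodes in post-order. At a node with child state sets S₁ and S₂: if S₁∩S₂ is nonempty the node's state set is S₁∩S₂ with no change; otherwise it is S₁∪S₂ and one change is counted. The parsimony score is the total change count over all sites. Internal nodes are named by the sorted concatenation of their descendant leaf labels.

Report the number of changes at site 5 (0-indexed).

CP@0: {A} ∪ {T} = {A,T} (union, +1)
CMP@0: {A,T} ∩ {T} = {T} (intersection, +0)
ER@0: {C} ∪ {G} = {C,G} (union, +1)
CEMPR@0: {T} ∪ {C,G} = {C,G,T} (union, +1)
CP@1: {A} ∪ {G} = {A,G} (union, +1)
CMP@1: {A,G} ∩ {G} = {G} (intersection, +0)
ER@1: {C} ∩ {C} = {C} (intersection, +0)
CEMPR@1: {G} ∪ {C} = {C,G} (union, +1)
CP@2: {G} ∩ {G} = {G} (intersection, +0)
CMP@2: {G} ∪ {C} = {C,G} (union, +1)
ER@2: {C} ∪ {T} = {C,T} (union, +1)
CEMPR@2: {C,G} ∩ {C,T} = {C} (intersection, +0)
CP@3: {C} ∪ {A} = {A,C} (union, +1)
CMP@3: {A,C} ∪ {T} = {A,C,T} (union, +1)
ER@3: {C} ∪ {T} = {C,T} (union, +1)
CEMPR@3: {A,C,T} ∩ {C,T} = {C,T} (intersection, +0)
CP@4: {T} ∪ {A} = {A,T} (union, +1)
CMP@4: {A,T} ∩ {A} = {A} (intersection, +0)
ER@4: {G} ∪ {A} = {A,G} (union, +1)
CEMPR@4: {A} ∩ {A,G} = {A} (intersection, +0)
CP@5: {A} ∪ {T} = {A,T} (union, +1)
CMP@5: {A,T} ∩ {T} = {T} (intersection, +0)
ER@5: {T} ∪ {A} = {A,T} (union, +1)
CEMPR@5: {T} ∩ {A,T} = {T} (intersection, +0)
per-site changes: [3, 2, 2, 3, 2, 2]; total = 14

2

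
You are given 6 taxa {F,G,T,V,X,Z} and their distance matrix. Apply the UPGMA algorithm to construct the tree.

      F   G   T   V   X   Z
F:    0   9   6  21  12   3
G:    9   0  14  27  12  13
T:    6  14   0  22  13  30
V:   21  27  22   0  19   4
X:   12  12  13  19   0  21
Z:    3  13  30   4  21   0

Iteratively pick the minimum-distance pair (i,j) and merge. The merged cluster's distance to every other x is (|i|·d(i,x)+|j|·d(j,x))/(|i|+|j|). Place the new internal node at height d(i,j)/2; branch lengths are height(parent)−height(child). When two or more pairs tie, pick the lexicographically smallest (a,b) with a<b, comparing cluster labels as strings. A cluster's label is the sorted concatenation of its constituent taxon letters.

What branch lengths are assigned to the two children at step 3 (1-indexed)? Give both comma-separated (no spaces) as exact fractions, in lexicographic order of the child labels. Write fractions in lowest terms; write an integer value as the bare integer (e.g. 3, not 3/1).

13/2,13/2

step 1: merge (F,Z) at d=3; branch lengths F→3/2, Z→3/2; new cluster FZ
  updated: d(FZ,G)=11, d(FZ,T)=18, d(FZ,V)=25/2, d(FZ,X)=33/2
step 2: merge (FZ,G) at d=11; branch lengths FZ→4, G→11/2; new cluster FGZ
  updated: d(FGZ,T)=50/3, d(FGZ,V)=52/3, d(FGZ,X)=15
step 3: merge (T,X) at d=13; branch lengths T→13/2, X→13/2; new cluster TX
  updated: d(FGZ,TX)=95/6, d(TX,V)=41/2
step 4: merge (FGZ,TX) at d=95/6; branch lengths FGZ→29/12, TX→17/12; new cluster FGTXZ
  updated: d(FGTXZ,V)=93/5
step 5: merge (FGTXZ,V) at d=93/5; branch lengths FGTXZ→83/60, V→93/10; new cluster FGTVXZ
final tree: ((((F:3/2,Z:3/2):4,G:11/2):29/12,(T:13/2,X:13/2):17/12):83/60,V:93/10)
total length: 2401/60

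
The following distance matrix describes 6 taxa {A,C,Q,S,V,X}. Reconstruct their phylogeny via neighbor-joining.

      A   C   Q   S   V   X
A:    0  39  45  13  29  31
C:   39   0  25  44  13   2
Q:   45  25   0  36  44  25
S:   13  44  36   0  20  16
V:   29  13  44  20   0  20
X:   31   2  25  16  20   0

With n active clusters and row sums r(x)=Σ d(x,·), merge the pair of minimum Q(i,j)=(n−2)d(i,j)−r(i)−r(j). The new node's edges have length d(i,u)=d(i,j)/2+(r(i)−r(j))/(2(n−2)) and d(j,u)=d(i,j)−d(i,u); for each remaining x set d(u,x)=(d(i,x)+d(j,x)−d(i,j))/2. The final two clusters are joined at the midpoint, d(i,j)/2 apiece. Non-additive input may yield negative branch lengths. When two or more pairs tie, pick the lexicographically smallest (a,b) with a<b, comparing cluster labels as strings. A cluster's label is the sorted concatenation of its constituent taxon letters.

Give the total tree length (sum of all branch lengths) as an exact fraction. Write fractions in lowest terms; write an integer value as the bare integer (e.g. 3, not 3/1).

525/8

step 1: merge (A,S) at d=13, Q=-234; branch lengths A→10, S→3; new cluster AS
  updated: d(AS,C)=35, d(AS,Q)=34, d(AS,V)=18, d(AS,X)=17
step 2: merge (AS,V) at d=18, Q=-145; branch lengths AS→21/2, V→15/2; new cluster ASV
  updated: d(ASV,C)=15, d(ASV,Q)=30, d(ASV,X)=19/2
step 3: merge (ASV,Q) at d=30, Q=-149/2; branch lengths ASV→69/8, Q→171/8; new cluster AQSV
  updated: d(AQSV,C)=5, d(AQSV,X)=9/4
step 4: merge (AQSV,C) at d=5, Q=-37/4; branch lengths AQSV→21/8, C→19/8; new cluster ACQSV
  updated: d(ACQSV,X)=-3/8
step 5: merge (ACQSV,X) at d=-3/8; branch lengths ACQSV→-3/16, X→-3/16; new cluster ACQSVX
final tree: (((((A:10,S:3):21/2,V:15/2):69/8,Q:171/8):21/8,C:19/8):-3/16,X:-3/16)
total length: 525/8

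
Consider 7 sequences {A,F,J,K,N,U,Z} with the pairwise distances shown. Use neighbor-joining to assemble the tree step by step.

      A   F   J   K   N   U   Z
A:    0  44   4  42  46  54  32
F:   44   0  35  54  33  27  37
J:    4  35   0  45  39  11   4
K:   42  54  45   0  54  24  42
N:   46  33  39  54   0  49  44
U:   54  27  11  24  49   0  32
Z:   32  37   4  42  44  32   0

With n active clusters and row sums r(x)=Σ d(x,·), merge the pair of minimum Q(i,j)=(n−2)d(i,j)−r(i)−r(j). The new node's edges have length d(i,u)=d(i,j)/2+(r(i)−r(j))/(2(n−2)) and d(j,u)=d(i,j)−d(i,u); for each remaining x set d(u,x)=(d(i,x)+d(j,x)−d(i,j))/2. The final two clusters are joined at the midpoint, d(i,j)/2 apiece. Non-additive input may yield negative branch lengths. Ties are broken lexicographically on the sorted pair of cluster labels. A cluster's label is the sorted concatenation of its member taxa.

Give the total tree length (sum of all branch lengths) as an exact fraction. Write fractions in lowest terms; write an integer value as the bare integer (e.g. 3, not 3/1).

1. join A+J (d=4, Q=-340) ⇒ AJ; edges |A|=52/5, |J|=-32/5
  updated: d(AJ,F)=75/2, d(AJ,K)=83/2, d(AJ,N)=81/2, d(AJ,U)=61/2, d(AJ,Z)=16
2. join K+U (d=24, Q=-282) ⇒ KU; edges |K|=149/8, |U|=43/8
  updated: d(AJ,KU)=24, d(F,KU)=57/2, d(KU,N)=79/2, d(KU,Z)=25
3. join F+N (d=33, Q=-194) ⇒ FN; edges |F|=13, |N|=20
  updated: d(AJ,FN)=45/2, d(FN,KU)=35/2, d(FN,Z)=24
4. join AJ+Z (d=16, Q=-191/2) ⇒ AJZ; edges |AJ|=59/8, |Z|=69/8
  updated: d(AJZ,FN)=61/4, d(AJZ,KU)=33/2
5. join AJZ+FN (d=61/4, Q=-197/4) ⇒ AFJNZ; edges |AJZ|=57/8, |FN|=65/8
  updated: d(AFJNZ,KU)=75/8
6. join AFJNZ+KU (d=75/8) ⇒ AFJKNUZ; edges |AFJNZ|=75/16, |KU|=75/16
final tree: ((((A:52/5,J:-32/5):59/8,Z:69/8):57/8,(F:13,N:20):65/8):75/16,(K:149/8,U:43/8):75/16)
total length: 813/8

813/8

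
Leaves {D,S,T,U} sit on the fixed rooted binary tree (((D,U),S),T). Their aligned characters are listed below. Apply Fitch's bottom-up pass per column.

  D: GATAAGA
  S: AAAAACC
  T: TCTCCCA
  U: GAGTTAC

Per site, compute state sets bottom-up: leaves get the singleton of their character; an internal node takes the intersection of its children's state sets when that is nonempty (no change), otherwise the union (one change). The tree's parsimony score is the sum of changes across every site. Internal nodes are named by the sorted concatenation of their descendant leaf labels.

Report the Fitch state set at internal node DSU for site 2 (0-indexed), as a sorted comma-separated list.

A,G,T

[col 0] DU: children D:{G}, U:{G} ∩→ {G}; cost 0
[col 0] DSU: children DU:{G}, S:{A} ∪→ {A,G}; cost 1
[col 0] DSTU: children DSU:{A,G}, T:{T} ∪→ {A,G,T}; cost 1
[col 1] DU: children D:{A}, U:{A} ∩→ {A}; cost 0
[col 1] DSU: children DU:{A}, S:{A} ∩→ {A}; cost 0
[col 1] DSTU: children DSU:{A}, T:{C} ∪→ {A,C}; cost 1
[col 2] DU: children D:{T}, U:{G} ∪→ {G,T}; cost 1
[col 2] DSU: children DU:{G,T}, S:{A} ∪→ {A,G,T}; cost 1
[col 2] DSTU: children DSU:{A,G,T}, T:{T} ∩→ {T}; cost 0
[col 3] DU: children D:{A}, U:{T} ∪→ {A,T}; cost 1
[col 3] DSU: children DU:{A,T}, S:{A} ∩→ {A}; cost 0
[col 3] DSTU: children DSU:{A}, T:{C} ∪→ {A,C}; cost 1
[col 4] DU: children D:{A}, U:{T} ∪→ {A,T}; cost 1
[col 4] DSU: children DU:{A,T}, S:{A} ∩→ {A}; cost 0
[col 4] DSTU: children DSU:{A}, T:{C} ∪→ {A,C}; cost 1
[col 5] DU: children D:{G}, U:{A} ∪→ {A,G}; cost 1
[col 5] DSU: children DU:{A,G}, S:{C} ∪→ {A,C,G}; cost 1
[col 5] DSTU: children DSU:{A,C,G}, T:{C} ∩→ {C}; cost 0
[col 6] DU: children D:{A}, U:{C} ∪→ {A,C}; cost 1
[col 6] DSU: children DU:{A,C}, S:{C} ∩→ {C}; cost 0
[col 6] DSTU: children DSU:{C}, T:{A} ∪→ {A,C}; cost 1
per-site changes: [2, 1, 2, 2, 2, 2, 2]; total = 13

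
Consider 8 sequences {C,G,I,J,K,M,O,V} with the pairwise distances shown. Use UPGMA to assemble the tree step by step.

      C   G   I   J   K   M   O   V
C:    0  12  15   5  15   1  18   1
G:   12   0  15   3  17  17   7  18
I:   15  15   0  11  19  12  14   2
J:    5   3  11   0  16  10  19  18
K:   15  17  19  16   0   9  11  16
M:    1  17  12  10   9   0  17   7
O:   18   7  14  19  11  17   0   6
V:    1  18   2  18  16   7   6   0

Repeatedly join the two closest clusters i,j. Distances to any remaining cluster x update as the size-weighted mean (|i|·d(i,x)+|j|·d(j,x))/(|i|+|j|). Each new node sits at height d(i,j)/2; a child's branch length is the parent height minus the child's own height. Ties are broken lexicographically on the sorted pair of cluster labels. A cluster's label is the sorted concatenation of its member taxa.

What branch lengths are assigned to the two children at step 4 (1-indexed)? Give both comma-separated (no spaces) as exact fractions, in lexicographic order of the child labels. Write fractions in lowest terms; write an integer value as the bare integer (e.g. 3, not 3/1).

31/8,27/8

step 1: merge (C,M) at d=1; branch lengths C→1/2, M→1/2; new cluster CM
  updated: d(CM,G)=29/2, d(CM,I)=27/2, d(CM,J)=15/2, d(CM,K)=12, d(CM,O)=35/2, d(CM,V)=4
step 2: merge (I,V) at d=2; branch lengths I→1, V→1; new cluster IV
  updated: d(CM,IV)=35/4, d(G,IV)=33/2, d(IV,J)=29/2, d(IV,K)=35/2, d(IV,O)=10
step 3: merge (G,J) at d=3; branch lengths G→3/2, J→3/2; new cluster GJ
  updated: d(CM,GJ)=11, d(GJ,IV)=31/2, d(GJ,K)=33/2, d(GJ,O)=13
step 4: merge (CM,IV) at d=35/4; branch lengths CM→31/8, IV→27/8; new cluster CIMV
  updated: d(CIMV,GJ)=53/4, d(CIMV,K)=59/4, d(CIMV,O)=55/4
step 5: merge (K,O) at d=11; branch lengths K→11/2, O→11/2; new cluster KO
  updated: d(CIMV,KO)=57/4, d(GJ,KO)=59/4
step 6: merge (CIMV,GJ) at d=53/4; branch lengths CIMV→9/4, GJ→41/8; new cluster CGIJMV
  updated: d(CGIJMV,KO)=173/12
step 7: merge (CGIJMV,KO) at d=173/12; branch lengths CGIJMV→7/12, KO→41/24; new cluster CGIJKMOV
final tree: ((((C:1/2,M:1/2):31/8,(I:1,V:1):27/8):9/4,(G:3/2,J:3/2):41/8):7/12,(K:11/2,O:11/2):41/24)
total length: 407/12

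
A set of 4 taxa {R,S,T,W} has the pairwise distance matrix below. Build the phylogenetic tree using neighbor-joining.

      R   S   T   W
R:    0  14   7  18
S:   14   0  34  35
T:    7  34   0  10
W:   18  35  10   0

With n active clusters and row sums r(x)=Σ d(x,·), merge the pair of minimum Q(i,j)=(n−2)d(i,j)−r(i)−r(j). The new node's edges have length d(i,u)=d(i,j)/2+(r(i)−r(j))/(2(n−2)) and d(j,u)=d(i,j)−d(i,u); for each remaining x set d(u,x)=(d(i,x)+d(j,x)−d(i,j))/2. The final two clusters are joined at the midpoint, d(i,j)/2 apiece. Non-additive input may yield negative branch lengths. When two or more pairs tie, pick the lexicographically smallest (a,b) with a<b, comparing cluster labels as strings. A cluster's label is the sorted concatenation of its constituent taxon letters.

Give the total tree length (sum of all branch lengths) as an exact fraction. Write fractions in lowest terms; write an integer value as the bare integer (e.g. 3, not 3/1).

1. join R+S (d=14, Q=-94) ⇒ RS; edges |R|=-4, |S|=18
  updated: d(RS,T)=27/2, d(RS,W)=39/2
2. join RS+T (d=27/2, Q=-43) ⇒ RST; edges |RS|=23/2, |T|=2
  updated: d(RST,W)=8
3. join RST+W (d=8) ⇒ RSTW; edges |RST|=4, |W|=4
final tree: (((R:-4,S:18):23/2,T:2):4,W:4)
total length: 71/2

71/2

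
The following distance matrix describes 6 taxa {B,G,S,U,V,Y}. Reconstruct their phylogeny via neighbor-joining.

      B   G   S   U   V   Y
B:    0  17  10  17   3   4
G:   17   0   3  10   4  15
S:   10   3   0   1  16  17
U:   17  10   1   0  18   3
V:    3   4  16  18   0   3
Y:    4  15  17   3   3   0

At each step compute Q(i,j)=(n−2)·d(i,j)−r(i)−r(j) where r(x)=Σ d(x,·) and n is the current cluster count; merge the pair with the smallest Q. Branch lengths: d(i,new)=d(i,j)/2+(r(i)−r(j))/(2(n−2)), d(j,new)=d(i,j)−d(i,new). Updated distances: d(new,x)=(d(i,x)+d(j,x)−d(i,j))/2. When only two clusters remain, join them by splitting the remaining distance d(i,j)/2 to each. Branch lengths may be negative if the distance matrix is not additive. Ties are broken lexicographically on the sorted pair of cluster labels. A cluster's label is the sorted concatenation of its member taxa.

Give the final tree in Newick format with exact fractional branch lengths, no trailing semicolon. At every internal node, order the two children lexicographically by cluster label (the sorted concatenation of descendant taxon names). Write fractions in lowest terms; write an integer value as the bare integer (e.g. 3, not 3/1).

1. join S+U (d=1, Q=-92) ⇒ SU; edges |S|=1/4, |U|=3/4
  updated: d(B,SU)=13, d(G,SU)=6, d(SU,V)=33/2, d(SU,Y)=19/2
2. join G+SU (d=6, Q=-69) ⇒ GSU; edges |G|=5/2, |SU|=7/2
  updated: d(B,GSU)=12, d(GSU,V)=29/4, d(GSU,Y)=37/4
3. join B+Y (d=4, Q=-109/4) ⇒ BY; edges |B|=43/16, |Y|=21/16
  updated: d(BY,GSU)=69/8, d(BY,V)=1
4. join BY+GSU (d=69/8, Q=-135/8) ⇒ BGSUY; edges |BY|=19/16, |GSU|=119/16
  updated: d(BGSUY,V)=-3/16
5. join BGSUY+V (d=-3/16) ⇒ BGSUVY; edges |BGSUY|=-3/32, |V|=-3/32
final tree: (((B:43/16,Y:21/16):19/16,(G:5/2,(S:1/4,U:3/4):7/2):119/16):-3/32,V:-3/32)
total length: 311/16

(((B:43/16,Y:21/16):19/16,(G:5/2,(S:1/4,U:3/4):7/2):119/16):-3/32,V:-3/32)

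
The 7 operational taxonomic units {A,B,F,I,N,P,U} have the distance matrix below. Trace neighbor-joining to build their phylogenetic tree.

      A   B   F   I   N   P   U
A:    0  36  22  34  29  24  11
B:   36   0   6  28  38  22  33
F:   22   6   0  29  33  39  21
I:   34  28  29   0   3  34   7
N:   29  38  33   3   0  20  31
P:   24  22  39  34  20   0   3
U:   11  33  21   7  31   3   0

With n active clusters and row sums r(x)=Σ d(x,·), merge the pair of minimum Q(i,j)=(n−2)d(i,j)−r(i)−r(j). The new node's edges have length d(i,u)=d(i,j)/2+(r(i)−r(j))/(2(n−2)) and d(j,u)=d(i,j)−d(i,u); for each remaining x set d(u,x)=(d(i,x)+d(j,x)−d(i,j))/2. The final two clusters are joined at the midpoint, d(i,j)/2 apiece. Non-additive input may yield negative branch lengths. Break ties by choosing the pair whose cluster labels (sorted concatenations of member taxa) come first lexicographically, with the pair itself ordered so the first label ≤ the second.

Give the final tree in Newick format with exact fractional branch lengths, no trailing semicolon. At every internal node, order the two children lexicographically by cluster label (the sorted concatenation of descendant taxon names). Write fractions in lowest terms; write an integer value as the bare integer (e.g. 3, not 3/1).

(((A:175/16,(P:67/12,U:-31/12):81/16):53/16,(B:43/10,F:17/10):221/16):219/32,(I:0,N:3):219/32)

iteration 1: select B,F (d=6, Q=-283); attach at lengths (43/10, 17/10); label the merged cluster BF
  updated: d(A,BF)=26, d(BF,I)=51/2, d(BF,N)=65/2, d(BF,P)=55/2, d(BF,U)=24
iteration 2: select I,N (d=3, Q=-207); attach at lengths (0, 3); label the merged cluster IN
  updated: d(A,IN)=30, d(BF,IN)=55/2, d(IN,P)=51/2, d(IN,U)=35/2
iteration 3: select P,U (d=3, Q=-253/2); attach at lengths (67/12, -31/12); label the merged cluster PU
  updated: d(A,PU)=16, d(BF,PU)=97/4, d(IN,PU)=20
iteration 4: select A,PU (d=16, Q=-401/4); attach at lengths (175/16, 81/16); label the merged cluster APU
  updated: d(APU,BF)=137/8, d(APU,IN)=17
iteration 5: select APU,BF (d=137/8, Q=-493/8); attach at lengths (53/16, 221/16); label the merged cluster ABFPU
  updated: d(ABFPU,IN)=219/16
iteration 6: select ABFPU,IN (d=219/16); attach at lengths (219/32, 219/32); label the merged cluster ABFINPU
final tree: (((A:175/16,(P:67/12,U:-31/12):81/16):53/16,(B:43/10,F:17/10):221/16):219/32,(I:0,N:3):219/32)
total length: 941/16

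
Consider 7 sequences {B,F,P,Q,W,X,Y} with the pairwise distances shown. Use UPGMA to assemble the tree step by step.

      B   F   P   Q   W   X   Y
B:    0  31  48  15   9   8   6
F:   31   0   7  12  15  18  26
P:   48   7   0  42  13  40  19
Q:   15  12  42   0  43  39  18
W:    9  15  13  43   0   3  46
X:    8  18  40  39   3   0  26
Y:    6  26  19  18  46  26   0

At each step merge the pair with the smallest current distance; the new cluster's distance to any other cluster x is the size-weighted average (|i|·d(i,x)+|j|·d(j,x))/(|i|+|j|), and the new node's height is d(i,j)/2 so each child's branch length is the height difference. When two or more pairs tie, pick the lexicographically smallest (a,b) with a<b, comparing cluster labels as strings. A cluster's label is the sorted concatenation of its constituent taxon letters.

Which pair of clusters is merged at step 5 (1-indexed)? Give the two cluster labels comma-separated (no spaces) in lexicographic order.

FP,WX

step 1: merge (W,X) at d=3; branch lengths W→3/2, X→3/2; new cluster WX
  updated: d(B,WX)=17/2, d(F,WX)=33/2, d(P,WX)=53/2, d(Q,WX)=41, d(WX,Y)=36
step 2: merge (B,Y) at d=6; branch lengths B→3, Y→3; new cluster BY
  updated: d(BY,F)=57/2, d(BY,P)=67/2, d(BY,Q)=33/2, d(BY,WX)=89/4
step 3: merge (F,P) at d=7; branch lengths F→7/2, P→7/2; new cluster FP
  updated: d(BY,FP)=31, d(FP,Q)=27, d(FP,WX)=43/2
step 4: merge (BY,Q) at d=33/2; branch lengths BY→21/4, Q→33/4; new cluster BQY
  updated: d(BQY,FP)=89/3, d(BQY,WX)=57/2
step 5: merge (FP,WX) at d=43/2; branch lengths FP→29/4, WX→37/4; new cluster FPWX
  updated: d(BQY,FPWX)=349/12
step 6: merge (BQY,FPWX) at d=349/12; branch lengths BQY→151/24, FPWX→91/24; new cluster BFPQWXY
final tree: (((B:3,Y:3):21/4,Q:33/4):151/24,((F:7/2,P:7/2):29/4,(W:3/2,X:3/2):37/4):91/24)
total length: 673/12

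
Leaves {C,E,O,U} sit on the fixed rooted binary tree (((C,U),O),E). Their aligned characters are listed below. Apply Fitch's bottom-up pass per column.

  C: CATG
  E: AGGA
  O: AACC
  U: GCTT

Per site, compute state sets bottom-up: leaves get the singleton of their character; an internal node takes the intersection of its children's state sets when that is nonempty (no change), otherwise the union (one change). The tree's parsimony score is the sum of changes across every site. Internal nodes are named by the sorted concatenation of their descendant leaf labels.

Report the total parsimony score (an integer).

9

site 0, node CU: C={C} ∪ U={G} → {C,G} (+1)
site 0, node COU: CU={C,G} ∪ O={A} → {A,C,G} (+1)
site 0, node CEOU: COU={A,C,G} ∩ E={A} → {A} (+0)
site 1, node CU: C={A} ∪ U={C} → {A,C} (+1)
site 1, node COU: CU={A,C} ∩ O={A} → {A} (+0)
site 1, node CEOU: COU={A} ∪ E={G} → {A,G} (+1)
site 2, node CU: C={T} ∩ U={T} → {T} (+0)
site 2, node COU: CU={T} ∪ O={C} → {C,T} (+1)
site 2, node CEOU: COU={C,T} ∪ E={G} → {C,G,T} (+1)
site 3, node CU: C={G} ∪ U={T} → {G,T} (+1)
site 3, node COU: CU={G,T} ∪ O={C} → {C,G,T} (+1)
site 3, node CEOU: COU={C,G,T} ∪ E={A} → {A,C,G,T} (+1)
per-site changes: [2, 2, 2, 3]; total = 9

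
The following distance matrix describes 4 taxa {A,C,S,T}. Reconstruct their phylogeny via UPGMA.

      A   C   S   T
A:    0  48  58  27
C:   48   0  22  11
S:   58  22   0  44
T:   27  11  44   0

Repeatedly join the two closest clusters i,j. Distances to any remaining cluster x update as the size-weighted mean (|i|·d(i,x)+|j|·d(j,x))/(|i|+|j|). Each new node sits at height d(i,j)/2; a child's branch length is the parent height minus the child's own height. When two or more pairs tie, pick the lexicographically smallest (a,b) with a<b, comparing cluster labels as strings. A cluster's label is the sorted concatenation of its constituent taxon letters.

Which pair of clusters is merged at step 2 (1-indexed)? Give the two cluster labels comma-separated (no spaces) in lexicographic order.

1. join C+T (d=11) ⇒ CT; edges |C|=11/2, |T|=11/2
  updated: d(A,CT)=75/2, d(CT,S)=33
2. join CT+S (d=33) ⇒ CST; edges |CT|=11, |S|=33/2
  updated: d(A,CST)=133/3
3. join A+CST (d=133/3) ⇒ ACST; edges |A|=133/6, |CST|=17/3
final tree: (A:133/6,((C:11/2,T:11/2):11,S:33/2):17/3)
total length: 199/3

CT,S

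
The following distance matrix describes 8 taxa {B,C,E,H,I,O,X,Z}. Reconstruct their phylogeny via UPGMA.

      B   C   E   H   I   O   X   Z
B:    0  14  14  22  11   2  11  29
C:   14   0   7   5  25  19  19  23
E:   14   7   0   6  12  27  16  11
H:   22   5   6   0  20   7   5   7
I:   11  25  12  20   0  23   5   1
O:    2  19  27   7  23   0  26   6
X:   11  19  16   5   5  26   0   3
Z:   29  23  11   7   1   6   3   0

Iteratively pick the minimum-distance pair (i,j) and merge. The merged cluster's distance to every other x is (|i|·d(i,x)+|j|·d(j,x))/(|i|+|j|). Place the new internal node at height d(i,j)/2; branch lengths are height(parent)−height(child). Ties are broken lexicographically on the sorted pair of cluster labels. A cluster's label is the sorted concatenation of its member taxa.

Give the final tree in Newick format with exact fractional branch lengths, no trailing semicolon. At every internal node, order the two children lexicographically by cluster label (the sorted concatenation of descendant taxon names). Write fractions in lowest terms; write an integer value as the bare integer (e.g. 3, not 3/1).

iteration 1: select I,Z (d=1); attach at lengths (1/2, 1/2); label the merged cluster IZ
  updated: d(B,IZ)=20, d(C,IZ)=24, d(E,IZ)=23/2, d(H,IZ)=27/2, d(IZ,O)=29/2, d(IZ,X)=4
iteration 2: select B,O (d=2); attach at lengths (1, 1); label the merged cluster BO
  updated: d(BO,C)=33/2, d(BO,E)=41/2, d(BO,H)=29/2, d(BO,IZ)=69/4, d(BO,X)=37/2
iteration 3: select IZ,X (d=4); attach at lengths (3/2, 2); label the merged cluster IXZ
  updated: d(BO,IXZ)=53/3, d(C,IXZ)=67/3, d(E,IXZ)=13, d(H,IXZ)=32/3
iteration 4: select C,H (d=5); attach at lengths (5/2, 5/2); label the merged cluster CH
  updated: d(BO,CH)=31/2, d(CH,E)=13/2, d(CH,IXZ)=33/2
iteration 5: select CH,E (d=13/2); attach at lengths (3/4, 13/4); label the merged cluster CEH
  updated: d(BO,CEH)=103/6, d(CEH,IXZ)=46/3
iteration 6: select CEH,IXZ (d=46/3); attach at lengths (53/12, 17/3); label the merged cluster CEHIXZ
  updated: d(BO,CEHIXZ)=209/12
iteration 7: select BO,CEHIXZ (d=209/12); attach at lengths (185/24, 25/24); label the merged cluster BCEHIOXZ
final tree: ((B:1,O:1):185/24,(((C:5/2,H:5/2):3/4,E:13/4):53/12,((I:1/2,Z:1/2):3/2,X:2):17/3):25/24)
total length: 103/3

((B:1,O:1):185/24,(((C:5/2,H:5/2):3/4,E:13/4):53/12,((I:1/2,Z:1/2):3/2,X:2):17/3):25/24)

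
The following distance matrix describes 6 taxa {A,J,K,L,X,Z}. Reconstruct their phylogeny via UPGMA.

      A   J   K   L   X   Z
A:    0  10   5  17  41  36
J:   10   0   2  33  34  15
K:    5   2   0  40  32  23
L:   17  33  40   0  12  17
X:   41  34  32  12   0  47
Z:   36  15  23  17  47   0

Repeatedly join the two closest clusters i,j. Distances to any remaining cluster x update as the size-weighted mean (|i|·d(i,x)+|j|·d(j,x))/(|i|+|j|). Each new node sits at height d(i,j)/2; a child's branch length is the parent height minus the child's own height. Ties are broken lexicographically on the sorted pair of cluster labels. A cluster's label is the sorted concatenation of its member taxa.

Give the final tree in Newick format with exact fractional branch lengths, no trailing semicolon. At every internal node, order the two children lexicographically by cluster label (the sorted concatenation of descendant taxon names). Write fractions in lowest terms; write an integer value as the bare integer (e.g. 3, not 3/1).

1. join J+K (d=2) ⇒ JK; edges |J|=1, |K|=1
  updated: d(A,JK)=15/2, d(JK,L)=73/2, d(JK,X)=33, d(JK,Z)=19
2. join A+JK (d=15/2) ⇒ AJK; edges |A|=15/4, |JK|=11/4
  updated: d(AJK,L)=30, d(AJK,X)=107/3, d(AJK,Z)=74/3
3. join L+X (d=12) ⇒ LX; edges |L|=6, |X|=6
  updated: d(AJK,LX)=197/6, d(LX,Z)=32
4. join AJK+Z (d=74/3) ⇒ AJKZ; edges |AJK|=103/12, |Z|=37/3
  updated: d(AJKZ,LX)=261/8
5. join AJKZ+LX (d=261/8) ⇒ AJKLXZ; edges |AJKZ|=191/48, |LX|=165/16
final tree: (((A:15/4,(J:1,K:1):11/4):103/12,Z:37/3):191/48,(L:6,X:6):165/16)
total length: 1337/24

(((A:15/4,(J:1,K:1):11/4):103/12,Z:37/3):191/48,(L:6,X:6):165/16)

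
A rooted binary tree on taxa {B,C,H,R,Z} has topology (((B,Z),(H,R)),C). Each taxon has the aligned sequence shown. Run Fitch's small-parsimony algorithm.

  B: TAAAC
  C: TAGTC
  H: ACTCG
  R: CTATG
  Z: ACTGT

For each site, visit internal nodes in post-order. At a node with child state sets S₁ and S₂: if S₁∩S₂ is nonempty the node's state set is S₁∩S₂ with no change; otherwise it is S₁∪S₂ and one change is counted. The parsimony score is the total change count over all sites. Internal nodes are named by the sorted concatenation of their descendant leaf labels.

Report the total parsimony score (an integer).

14

[col 0] BZ: children B:{T}, Z:{A} ∪→ {A,T}; cost 1
[col 0] HR: children H:{A}, R:{C} ∪→ {A,C}; cost 1
[col 0] BHRZ: children BZ:{A,T}, HR:{A,C} ∩→ {A}; cost 0
[col 0] BCHRZ: children BHRZ:{A}, C:{T} ∪→ {A,T}; cost 1
[col 1] BZ: children B:{A}, Z:{C} ∪→ {A,C}; cost 1
[col 1] HR: children H:{C}, R:{T} ∪→ {C,T}; cost 1
[col 1] BHRZ: children BZ:{A,C}, HR:{C,T} ∩→ {C}; cost 0
[col 1] BCHRZ: children BHRZ:{C}, C:{A} ∪→ {A,C}; cost 1
[col 2] BZ: children B:{A}, Z:{T} ∪→ {A,T}; cost 1
[col 2] HR: children H:{T}, R:{A} ∪→ {A,T}; cost 1
[col 2] BHRZ: children BZ:{A,T}, HR:{A,T} ∩→ {A,T}; cost 0
[col 2] BCHRZ: children BHRZ:{A,T}, C:{G} ∪→ {A,G,T}; cost 1
[col 3] BZ: children B:{A}, Z:{G} ∪→ {A,G}; cost 1
[col 3] HR: children H:{C}, R:{T} ∪→ {C,T}; cost 1
[col 3] BHRZ: children BZ:{A,G}, HR:{C,T} ∪→ {A,C,G,T}; cost 1
[col 3] BCHRZ: children BHRZ:{A,C,G,T}, C:{T} ∩→ {T}; cost 0
[col 4] BZ: children B:{C}, Z:{T} ∪→ {C,T}; cost 1
[col 4] HR: children H:{G}, R:{G} ∩→ {G}; cost 0
[col 4] BHRZ: children BZ:{C,T}, HR:{G} ∪→ {C,G,T}; cost 1
[col 4] BCHRZ: children BHRZ:{C,G,T}, C:{C} ∩→ {C}; cost 0
per-site changes: [3, 3, 3, 3, 2]; total = 14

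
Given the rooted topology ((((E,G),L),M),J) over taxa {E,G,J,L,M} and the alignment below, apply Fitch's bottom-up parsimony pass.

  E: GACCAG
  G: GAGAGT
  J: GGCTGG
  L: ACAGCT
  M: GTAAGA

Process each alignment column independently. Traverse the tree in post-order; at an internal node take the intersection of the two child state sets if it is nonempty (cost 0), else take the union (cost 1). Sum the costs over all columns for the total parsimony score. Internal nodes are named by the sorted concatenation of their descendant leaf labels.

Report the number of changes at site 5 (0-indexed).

EG@0: {G} ∩ {G} = {G} (intersection, +0)
EGL@0: {G} ∪ {A} = {A,G} (union, +1)
EGLM@0: {A,G} ∩ {G} = {G} (intersection, +0)
EGJLM@0: {G} ∩ {G} = {G} (intersection, +0)
EG@1: {A} ∩ {A} = {A} (intersection, +0)
EGL@1: {A} ∪ {C} = {A,C} (union, +1)
EGLM@1: {A,C} ∪ {T} = {A,C,T} (union, +1)
EGJLM@1: {A,C,T} ∪ {G} = {A,C,G,T} (union, +1)
EG@2: {C} ∪ {G} = {C,G} (union, +1)
EGL@2: {C,G} ∪ {A} = {A,C,G} (union, +1)
EGLM@2: {A,C,G} ∩ {A} = {A} (intersection, +0)
EGJLM@2: {A} ∪ {C} = {A,C} (union, +1)
EG@3: {C} ∪ {A} = {A,C} (union, +1)
EGL@3: {A,C} ∪ {G} = {A,C,G} (union, +1)
EGLM@3: {A,C,G} ∩ {A} = {A} (intersection, +0)
EGJLM@3: {A} ∪ {T} = {A,T} (union, +1)
EG@4: {A} ∪ {G} = {A,G} (union, +1)
EGL@4: {A,G} ∪ {C} = {A,C,G} (union, +1)
EGLM@4: {A,C,G} ∩ {G} = {G} (intersection, +0)
EGJLM@4: {G} ∩ {G} = {G} (intersection, +0)
EG@5: {G} ∪ {T} = {G,T} (union, +1)
EGL@5: {G,T} ∩ {T} = {T} (intersection, +0)
EGLM@5: {T} ∪ {A} = {A,T} (union, +1)
EGJLM@5: {A,T} ∪ {G} = {A,G,T} (union, +1)
per-site changes: [1, 3, 3, 3, 2, 3]; total = 15

3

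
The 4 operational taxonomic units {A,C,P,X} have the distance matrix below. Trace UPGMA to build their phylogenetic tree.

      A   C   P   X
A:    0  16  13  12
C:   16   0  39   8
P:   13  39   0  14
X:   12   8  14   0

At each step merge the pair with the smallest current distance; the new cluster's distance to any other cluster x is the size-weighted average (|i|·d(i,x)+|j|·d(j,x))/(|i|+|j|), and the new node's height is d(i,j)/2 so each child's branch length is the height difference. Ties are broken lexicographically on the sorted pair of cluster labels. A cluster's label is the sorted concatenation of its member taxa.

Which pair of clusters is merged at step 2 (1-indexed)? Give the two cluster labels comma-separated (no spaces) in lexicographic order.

step 1: merge (C,X) at d=8; branch lengths C→4, X→4; new cluster CX
  updated: d(A,CX)=14, d(CX,P)=53/2
step 2: merge (A,P) at d=13; branch lengths A→13/2, P→13/2; new cluster AP
  updated: d(AP,CX)=81/4
step 3: merge (AP,CX) at d=81/4; branch lengths AP→29/8, CX→49/8; new cluster ACPX
final tree: ((A:13/2,P:13/2):29/8,(C:4,X:4):49/8)
total length: 123/4

A,P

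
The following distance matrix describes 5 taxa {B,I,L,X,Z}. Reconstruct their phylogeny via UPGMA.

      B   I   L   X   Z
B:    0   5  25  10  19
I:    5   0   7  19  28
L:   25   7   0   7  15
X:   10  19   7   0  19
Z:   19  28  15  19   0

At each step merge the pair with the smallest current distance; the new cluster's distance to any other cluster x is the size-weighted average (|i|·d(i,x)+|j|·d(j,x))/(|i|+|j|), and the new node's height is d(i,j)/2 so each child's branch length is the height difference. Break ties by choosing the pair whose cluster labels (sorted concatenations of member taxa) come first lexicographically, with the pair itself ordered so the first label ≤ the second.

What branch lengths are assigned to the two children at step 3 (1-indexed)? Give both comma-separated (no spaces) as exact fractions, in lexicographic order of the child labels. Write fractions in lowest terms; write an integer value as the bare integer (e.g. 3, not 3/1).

41/8,33/8

1. join B+I (d=5) ⇒ BI; edges |B|=5/2, |I|=5/2
  updated: d(BI,L)=16, d(BI,X)=29/2, d(BI,Z)=47/2
2. join L+X (d=7) ⇒ LX; edges |L|=7/2, |X|=7/2
  updated: d(BI,LX)=61/4, d(LX,Z)=17
3. join BI+LX (d=61/4) ⇒ BILX; edges |BI|=41/8, |LX|=33/8
  updated: d(BILX,Z)=81/4
4. join BILX+Z (d=81/4) ⇒ BILXZ; edges |BILX|=5/2, |Z|=81/8
final tree: (((B:5/2,I:5/2):41/8,(L:7/2,X:7/2):33/8):5/2,Z:81/8)
total length: 271/8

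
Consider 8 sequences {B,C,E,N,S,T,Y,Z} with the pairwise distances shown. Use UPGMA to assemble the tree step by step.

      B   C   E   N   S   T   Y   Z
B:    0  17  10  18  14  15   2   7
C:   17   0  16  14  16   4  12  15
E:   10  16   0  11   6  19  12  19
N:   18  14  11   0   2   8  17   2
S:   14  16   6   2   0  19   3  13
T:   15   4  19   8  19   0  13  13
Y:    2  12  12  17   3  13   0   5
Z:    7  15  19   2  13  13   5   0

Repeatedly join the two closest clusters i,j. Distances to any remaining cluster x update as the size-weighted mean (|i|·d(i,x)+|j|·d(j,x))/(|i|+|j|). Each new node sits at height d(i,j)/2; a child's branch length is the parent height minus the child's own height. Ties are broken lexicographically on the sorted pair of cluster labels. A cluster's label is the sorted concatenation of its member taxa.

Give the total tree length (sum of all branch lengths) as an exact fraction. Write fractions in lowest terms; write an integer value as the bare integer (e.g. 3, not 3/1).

32

step 1: merge (B,Y) at d=2; branch lengths B→1, Y→1; new cluster BY
  updated: d(BY,C)=29/2, d(BY,E)=11, d(BY,N)=35/2, d(BY,S)=17/2, d(BY,T)=14, d(BY,Z)=6
step 2: merge (N,S) at d=2; branch lengths N→1, S→1; new cluster NS
  updated: d(BY,NS)=13, d(C,NS)=15, d(E,NS)=17/2, d(NS,T)=27/2, d(NS,Z)=15/2
step 3: merge (C,T) at d=4; branch lengths C→2, T→2; new cluster CT
  updated: d(BY,CT)=57/4, d(CT,E)=35/2, d(CT,NS)=57/4, d(CT,Z)=14
step 4: merge (BY,Z) at d=6; branch lengths BY→2, Z→3; new cluster BYZ
  updated: d(BYZ,CT)=85/6, d(BYZ,E)=41/3, d(BYZ,NS)=67/6
step 5: merge (E,NS) at d=17/2; branch lengths E→17/4, NS→13/4; new cluster ENS
  updated: d(BYZ,ENS)=12, d(CT,ENS)=46/3
step 6: merge (BYZ,ENS) at d=12; branch lengths BYZ→3, ENS→7/4; new cluster BENSYZ
  updated: d(BENSYZ,CT)=59/4
step 7: merge (BENSYZ,CT) at d=59/4; branch lengths BENSYZ→11/8, CT→43/8; new cluster BCENSTYZ
final tree: ((((B:1,Y:1):2,Z:3):3,(E:17/4,(N:1,S:1):13/4):7/4):11/8,(C:2,T:2):43/8)
total length: 32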